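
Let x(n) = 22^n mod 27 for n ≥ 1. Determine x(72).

Listing terms: x(1) = 22, x(2) = 25, x(3) = 10, x(4) = 4, x(5) = 7, x(6) = 19, x(7) = 13, x(8) = 16, x(9) = 1, x(10) = 22.
The sequence repeats with period 9.
(72 - 1) mod 9 = 8, so x(72) = x(9) = 1.

1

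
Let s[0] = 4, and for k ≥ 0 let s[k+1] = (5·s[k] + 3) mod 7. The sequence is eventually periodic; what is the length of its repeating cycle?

6

We have s[0] = 4; s[1] = 2; s[2] = 6; s[3] = 5; s[4] = 0; s[5] = 3; s[6] = 4.
Since s[6] = s[0] = 4, the sequence is periodic with period 6.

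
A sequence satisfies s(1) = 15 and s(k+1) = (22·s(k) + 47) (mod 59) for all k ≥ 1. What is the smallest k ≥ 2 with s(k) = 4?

s(1) = 15, s(2) = 23, s(3) = 22, s(4) = 0, s(5) = 47, s(6) = 19, s(7) = 52, s(8) = 11, s(9) = 53, s(10) = 33, s(11) = 6, s(12) = 2, s(13) = 32, s(14) = 43, s(15) = 49, s(16) = 4, s(17) = 17, s(18) = 8, s(19) = 46, s(20) = 56, s(21) = 40, s(22) = 42, s(23) = 27, s(24) = 51, s(25) = 48, s(26) = 41, s(27) = 5, s(28) = 39, s(29) = 20, s(30) = 15.
Since s(30) = s(1) = 15, the sequence is periodic with period 29.
The value 4 first appears (with k ≥ 2) at s(16).

16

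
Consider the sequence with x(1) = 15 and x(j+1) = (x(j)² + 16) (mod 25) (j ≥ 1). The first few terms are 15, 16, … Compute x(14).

We have x(1) = 15,  x(2) = 16,  x(3) = 22,  x(4) = 0,  x(5) = 16.
Since x(5) = x(2) = 16, the sequence is eventually periodic: after a pre-period of length 1 it cycles with period 3.
For j ≥ 2, x(j) depends only on (j - 2) mod 3. (14 - 2) mod 3 = 0, so x(14) = x(2) = 16.

16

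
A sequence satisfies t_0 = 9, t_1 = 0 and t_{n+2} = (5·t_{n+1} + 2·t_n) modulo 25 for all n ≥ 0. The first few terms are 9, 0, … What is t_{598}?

Listing terms: t_0 = 9, t_1 = 0, t_2 = 18, t_3 = 15, t_4 = 11, t_5 = 10, t_6 = 22, t_7 = 5, t_8 = 19, t_9 = 5, t_{10} = 13, t_{11} = 0, t_{12} = 1, t_{13} = 5, t_{14} = 2, t_{15} = 20, t_{16} = 4, t_{17} = 10, t_{18} = 8, t_{19} = 10, t_{20} = 16, t_{21} = 0, t_{22} = 7, t_{23} = 10, t_{24} = 14, t_{25} = 15, t_{26} = 3, t_{27} = 20, t_{28} = 6, t_{29} = 20, t_{30} = 12, t_{31} = 0, t_{32} = 24, t_{33} = 20, t_{34} = 23, t_{35} = 5, t_{36} = 21, t_{37} = 15, t_{38} = 17, t_{39} = 15, t_{40} = 9, t_{41} = 0.
The sequence repeats with period 40.
(598 - 0) mod 40 = 38, so t_{598} = t_{38} = 17.

17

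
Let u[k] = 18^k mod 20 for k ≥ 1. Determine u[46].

4

We have u[1] = 18, u[2] = 4, u[3] = 12, u[4] = 16, u[5] = 8, u[6] = 4.
Since u[6] = u[2] = 4, the sequence is eventually periodic: after a pre-period of length 1 it cycles with period 4.
For k ≥ 2, u[k] depends only on (k - 2) mod 4. (46 - 2) mod 4 = 0, so u[46] = u[2] = 4.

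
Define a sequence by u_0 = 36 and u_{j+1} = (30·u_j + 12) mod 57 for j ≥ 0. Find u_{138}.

36

Computing terms: u_0 = 36,  u_1 = 9,  u_2 = 54,  u_3 = 36.
Since u_3 = u_0 = 36, the sequence is periodic with period 3.
So u_{138} = u_{0 + ((138-0) mod 3)} = u_0 = 36.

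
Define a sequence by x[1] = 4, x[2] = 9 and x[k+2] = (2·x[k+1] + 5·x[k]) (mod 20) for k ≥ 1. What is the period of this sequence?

We have x[1] = 4, x[2] = 9, x[3] = 18, x[4] = 1, x[5] = 12, x[6] = 9, x[7] = 18.
Since (x[6], x[7]) = (x[2], x[3]) = (9, 18) (two consecutive terms determine the rest), the sequence is eventually periodic: after a pre-period of length 1 it cycles with period 4.

4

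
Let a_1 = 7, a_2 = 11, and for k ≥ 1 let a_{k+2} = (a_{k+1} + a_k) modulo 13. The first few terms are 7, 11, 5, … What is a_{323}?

6

Computing terms: a_1 = 7, a_2 = 11, a_3 = 5, a_4 = 3, a_5 = 8, a_6 = 11, a_7 = 6, a_8 = 4, a_9 = 10, a_{10} = 1, a_{11} = 11, a_{12} = 12, a_{13} = 10, a_{14} = 9, a_{15} = 6, a_{16} = 2, a_{17} = 8, a_{18} = 10, a_{19} = 5, a_{20} = 2, a_{21} = 7, a_{22} = 9, a_{23} = 3, a_{24} = 12, a_{25} = 2, a_{26} = 1, a_{27} = 3, a_{28} = 4, a_{29} = 7, a_{30} = 11.
Since (a_{29}, a_{30}) = (a_1, a_2) = (7, 11) (two consecutive terms determine the rest), the sequence is periodic with period 28.
So a_{323} = a_{1 + ((323-1) mod 28)} = a_{15} = 6.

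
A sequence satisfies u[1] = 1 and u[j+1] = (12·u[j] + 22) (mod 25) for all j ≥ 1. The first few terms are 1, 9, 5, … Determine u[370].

Computing terms: u[1] = 1, u[2] = 9, u[3] = 5, u[4] = 7, u[5] = 6, u[6] = 19, u[7] = 0, u[8] = 22, u[9] = 11, u[10] = 4, u[11] = 20, u[12] = 12, u[13] = 16, u[14] = 14, u[15] = 15, u[16] = 2, u[17] = 21, u[18] = 24, u[19] = 10, u[20] = 17, u[21] = 1.
The sequence repeats with period 20.
(370 - 1) mod 20 = 9, so u[370] = u[10] = 4.

4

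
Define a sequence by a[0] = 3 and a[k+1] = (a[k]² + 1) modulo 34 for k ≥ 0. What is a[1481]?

Computing terms: a[0] = 3; a[1] = 10; a[2] = 33; a[3] = 2; a[4] = 5; a[5] = 26; a[6] = 31; a[7] = 10.
Since a[7] = a[1] = 10, the sequence is eventually periodic: after a pre-period of length 1 it cycles with period 6.
For k ≥ 1, a[k] depends only on (k - 1) mod 6. (1481 - 1) mod 6 = 4, so a[1481] = a[5] = 26.

26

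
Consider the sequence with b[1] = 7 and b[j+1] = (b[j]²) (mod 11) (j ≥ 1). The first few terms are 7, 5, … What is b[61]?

Listing terms: b[1] = 7; b[2] = 5; b[3] = 3; b[4] = 9; b[5] = 4; b[6] = 5.
Since b[6] = b[2] = 5, the sequence is eventually periodic: after a pre-period of length 1 it cycles with period 4.
For j ≥ 2, b[j] depends only on (j - 2) mod 4. (61 - 2) mod 4 = 3, so b[61] = b[5] = 4.

4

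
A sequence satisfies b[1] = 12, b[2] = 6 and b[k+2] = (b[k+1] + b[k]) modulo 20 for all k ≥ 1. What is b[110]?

b[1] = 12; b[2] = 6; b[3] = 18; b[4] = 4; b[5] = 2; b[6] = 6; b[7] = 8; b[8] = 14; b[9] = 2; b[10] = 16; b[11] = 18; b[12] = 14; b[13] = 12; b[14] = 6.
Since (b[13], b[14]) = (b[1], b[2]) = (12, 6) (two consecutive terms determine the rest), the sequence is periodic with period 12.
(110 - 1) mod 12 = 1, so b[110] = b[2] = 6.

6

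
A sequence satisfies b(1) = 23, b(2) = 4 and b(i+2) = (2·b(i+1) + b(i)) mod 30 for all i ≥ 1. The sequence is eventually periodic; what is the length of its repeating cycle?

24

b(1) = 23, b(2) = 4, b(3) = 1, b(4) = 6, b(5) = 13, b(6) = 2, b(7) = 17, b(8) = 6, b(9) = 29, b(10) = 4, b(11) = 7, b(12) = 18, b(13) = 13, b(14) = 14, b(15) = 11, b(16) = 6, b(17) = 23, b(18) = 22, b(19) = 7, b(20) = 6, b(21) = 19, b(22) = 14, b(23) = 17, b(24) = 18, b(25) = 23, b(26) = 4.
The sequence repeats with period 24.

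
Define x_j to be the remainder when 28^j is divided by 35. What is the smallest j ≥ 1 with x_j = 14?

2

x_0 = 1, x_1 = 28, x_2 = 14, x_3 = 7, x_4 = 21, x_5 = 28.
Since x_5 = x_1 = 28, the sequence is eventually periodic: after a pre-period of length 1 it cycles with period 4.
The value 14 first appears (with j ≥ 1) at x_2.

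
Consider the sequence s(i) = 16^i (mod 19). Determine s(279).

1

Listing terms: s(0) = 1; s(1) = 16; s(2) = 9; s(3) = 11; s(4) = 5; s(5) = 4; s(6) = 7; s(7) = 17; s(8) = 6; s(9) = 1.
Since s(9) = s(0) = 1, the sequence is periodic with period 9.
(279 - 0) mod 9 = 0, so s(279) = s(0) = 1.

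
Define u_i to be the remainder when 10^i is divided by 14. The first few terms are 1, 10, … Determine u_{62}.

2

Listing terms: u_0 = 1; u_1 = 10; u_2 = 2; u_3 = 6; u_4 = 4; u_5 = 12; u_6 = 8; u_7 = 10.
Since u_7 = u_1 = 10, the sequence is eventually periodic: after a pre-period of length 1 it cycles with period 6.
For i ≥ 1, u_i depends only on (i - 1) mod 6. (62 - 1) mod 6 = 1, so u_{62} = u_2 = 2.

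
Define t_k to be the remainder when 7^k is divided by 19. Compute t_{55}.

We have t_0 = 1, t_1 = 7, t_2 = 11, t_3 = 1.
Since t_3 = t_0 = 1, the sequence is periodic with period 3.
So t_{55} = t_{0 + ((55-0) mod 3)} = t_1 = 7.

7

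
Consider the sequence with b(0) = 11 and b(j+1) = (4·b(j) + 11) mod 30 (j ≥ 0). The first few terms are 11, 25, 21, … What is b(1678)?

1

Listing terms: b(0) = 11,  b(1) = 25,  b(2) = 21,  b(3) = 5,  b(4) = 1,  b(5) = 15,  b(6) = 11.
The sequence repeats with period 6.
So b(1678) = b(0 + ((1678-0) mod 6)) = b(4) = 1.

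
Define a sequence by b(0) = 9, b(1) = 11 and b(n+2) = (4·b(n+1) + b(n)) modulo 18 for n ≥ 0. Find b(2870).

1

b(0) = 9,  b(1) = 11,  b(2) = 17,  b(3) = 7,  b(4) = 9,  b(5) = 7,  b(6) = 1,  b(7) = 11,  b(8) = 9,  b(9) = 11.
Since (b(8), b(9)) = (b(0), b(1)) = (9, 11) (two consecutive terms determine the rest), the sequence is periodic with period 8.
So b(2870) = b(0 + ((2870-0) mod 8)) = b(6) = 1.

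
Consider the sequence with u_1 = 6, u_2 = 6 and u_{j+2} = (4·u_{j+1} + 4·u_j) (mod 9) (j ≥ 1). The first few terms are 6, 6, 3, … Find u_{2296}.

Listing terms: u_1 = 6, u_2 = 6, u_3 = 3, u_4 = 0, u_5 = 3, u_6 = 3, u_7 = 6, u_8 = 0, u_9 = 6, u_{10} = 6.
The sequence repeats with period 8.
(2296 - 1) mod 8 = 7, so u_{2296} = u_8 = 0.

0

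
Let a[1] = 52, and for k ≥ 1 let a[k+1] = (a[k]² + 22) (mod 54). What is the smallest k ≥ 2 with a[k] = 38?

4

We have a[1] = 52; a[2] = 26; a[3] = 50; a[4] = 38; a[5] = 8; a[6] = 32; a[7] = 20; a[8] = 44; a[9] = 14; a[10] = 2; a[11] = 26.
Since a[11] = a[2] = 26, the sequence is eventually periodic: after a pre-period of length 1 it cycles with period 9.
The value 38 first appears (with k ≥ 2) at a[4].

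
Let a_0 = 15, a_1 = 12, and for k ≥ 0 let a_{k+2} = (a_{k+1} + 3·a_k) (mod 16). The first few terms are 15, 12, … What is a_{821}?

a_0 = 15; a_1 = 12; a_2 = 9; a_3 = 13; a_4 = 8; a_5 = 15; a_6 = 7; a_7 = 4; a_8 = 9; a_9 = 5; a_{10} = 0; a_{11} = 15; a_{12} = 15; a_{13} = 12.
Since (a_{12}, a_{13}) = (a_0, a_1) = (15, 12) (two consecutive terms determine the rest), the sequence is periodic with period 12.
(821 - 0) mod 12 = 5, so a_{821} = a_5 = 15.

15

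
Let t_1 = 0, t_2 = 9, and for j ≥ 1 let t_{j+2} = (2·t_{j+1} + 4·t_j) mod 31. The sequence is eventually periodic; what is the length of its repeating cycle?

30

t_1 = 0, t_2 = 9, t_3 = 18, t_4 = 10, t_5 = 30, t_6 = 7, t_7 = 10, t_8 = 17, t_9 = 12, t_{10} = 30, t_{11} = 15, t_{12} = 26, t_{13} = 19, t_{14} = 18, t_{15} = 19, t_{16} = 17, t_{17} = 17, t_{18} = 9, t_{19} = 24, t_{20} = 22, t_{21} = 16, t_{22} = 27, t_{23} = 25, t_{24} = 3, t_{25} = 13, t_{26} = 7, t_{27} = 4, t_{28} = 5, t_{29} = 26, t_{30} = 10, t_{31} = 0, t_{32} = 9.
The sequence repeats with period 30.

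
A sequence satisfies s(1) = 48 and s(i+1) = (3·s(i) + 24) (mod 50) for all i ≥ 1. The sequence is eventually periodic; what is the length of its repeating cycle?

We have s(1) = 48, s(2) = 18, s(3) = 28, s(4) = 8, s(5) = 48.
Since s(5) = s(1) = 48, the sequence is periodic with period 4.

4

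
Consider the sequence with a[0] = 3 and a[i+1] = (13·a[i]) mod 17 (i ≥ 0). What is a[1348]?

a[0] = 3, a[1] = 5, a[2] = 14, a[3] = 12, a[4] = 3.
The sequence repeats with period 4.
So a[1348] = a[0 + ((1348-0) mod 4)] = a[0] = 3.

3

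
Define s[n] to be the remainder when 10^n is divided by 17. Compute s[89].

We have s[1] = 10,  s[2] = 15,  s[3] = 14,  s[4] = 4,  s[5] = 6,  s[6] = 9,  s[7] = 5,  s[8] = 16,  s[9] = 7,  s[10] = 2,  s[11] = 3,  s[12] = 13,  s[13] = 11,  s[14] = 8,  s[15] = 12,  s[16] = 1,  s[17] = 10.
Since s[17] = s[1] = 10, the sequence is periodic with period 16.
So s[89] = s[1 + ((89-1) mod 16)] = s[9] = 7.

7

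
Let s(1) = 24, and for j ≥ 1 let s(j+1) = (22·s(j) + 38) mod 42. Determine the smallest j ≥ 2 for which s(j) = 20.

2

Listing terms: s(1) = 24, s(2) = 20, s(3) = 16, s(4) = 12, s(5) = 8, s(6) = 4, s(7) = 0, s(8) = 38, s(9) = 34, s(10) = 30, s(11) = 26, s(12) = 22, s(13) = 18, s(14) = 14, s(15) = 10, s(16) = 6, s(17) = 2, s(18) = 40, s(19) = 36, s(20) = 32, s(21) = 28, s(22) = 24.
The sequence repeats with period 21.
The value 20 first appears (with j ≥ 2) at s(2).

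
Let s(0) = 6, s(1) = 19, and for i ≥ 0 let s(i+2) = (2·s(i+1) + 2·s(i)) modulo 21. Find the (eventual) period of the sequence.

48

We have s(0) = 6, s(1) = 19, s(2) = 8, s(3) = 12, s(4) = 19, s(5) = 20, s(6) = 15, s(7) = 7, s(8) = 2, s(9) = 18, s(10) = 19, s(11) = 11, s(12) = 18, s(13) = 16, s(14) = 5, s(15) = 0, s(16) = 10, s(17) = 20, s(18) = 18, s(19) = 13, s(20) = 20, s(21) = 3, s(22) = 4, s(23) = 14, s(24) = 15, s(25) = 16, s(26) = 20, s(27) = 9, s(28) = 16, s(29) = 8, s(30) = 6, s(31) = 7, s(32) = 5, s(33) = 3, s(34) = 16, s(35) = 17, s(36) = 3, s(37) = 19, s(38) = 2, s(39) = 0, s(40) = 4, s(41) = 8, s(42) = 3, s(43) = 1, s(44) = 8, s(45) = 18, s(46) = 10, s(47) = 14, s(48) = 6, s(49) = 19.
The sequence repeats with period 48.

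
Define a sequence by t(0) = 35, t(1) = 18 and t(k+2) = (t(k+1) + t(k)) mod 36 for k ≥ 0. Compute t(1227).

t(0) = 35,  t(1) = 18,  t(2) = 17,  t(3) = 35,  t(4) = 16,  t(5) = 15,  t(6) = 31,  t(7) = 10,  t(8) = 5,  t(9) = 15,  t(10) = 20,  t(11) = 35,  t(12) = 19,  t(13) = 18,  t(14) = 1,  t(15) = 19,  t(16) = 20,  t(17) = 3,  t(18) = 23,  t(19) = 26,  t(20) = 13,  t(21) = 3,  t(22) = 16,  t(23) = 19,  t(24) = 35,  t(25) = 18.
The sequence repeats with period 24.
So t(1227) = t(0 + ((1227-0) mod 24)) = t(3) = 35.

35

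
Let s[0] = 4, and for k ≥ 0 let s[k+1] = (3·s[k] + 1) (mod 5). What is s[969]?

3

We have s[0] = 4; s[1] = 3; s[2] = 0; s[3] = 1; s[4] = 4.
The sequence repeats with period 4.
So s[969] = s[0 + ((969-0) mod 4)] = s[1] = 3.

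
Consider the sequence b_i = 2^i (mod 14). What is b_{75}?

b_1 = 2, b_2 = 4, b_3 = 8, b_4 = 2.
Since b_4 = b_1 = 2, the sequence is periodic with period 3.
(75 - 1) mod 3 = 2, so b_{75} = b_3 = 8.

8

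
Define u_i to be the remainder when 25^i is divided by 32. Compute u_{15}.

We have u_1 = 25; u_2 = 17; u_3 = 9; u_4 = 1; u_5 = 25.
Since u_5 = u_1 = 25, the sequence is periodic with period 4.
So u_{15} = u_{1 + ((15-1) mod 4)} = u_3 = 9.

9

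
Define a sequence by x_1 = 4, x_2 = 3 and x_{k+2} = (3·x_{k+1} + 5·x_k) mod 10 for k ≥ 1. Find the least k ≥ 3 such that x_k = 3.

We have x_1 = 4; x_2 = 3; x_3 = 9; x_4 = 2; x_5 = 1; x_6 = 3; x_7 = 4; x_8 = 7; x_9 = 1; x_{10} = 8; x_{11} = 9; x_{12} = 7; x_{13} = 6; x_{14} = 3; x_{15} = 9.
Since (x_{14}, x_{15}) = (x_2, x_3) = (3, 9) (two consecutive terms determine the rest), the sequence is eventually periodic: after a pre-period of length 1 it cycles with period 12.
The value 3 first appears (with k ≥ 3) at x_6.

6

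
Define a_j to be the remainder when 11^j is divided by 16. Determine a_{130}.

Computing terms: a_0 = 1, a_1 = 11, a_2 = 9, a_3 = 3, a_4 = 1.
Since a_4 = a_0 = 1, the sequence is periodic with period 4.
(130 - 0) mod 4 = 2, so a_{130} = a_2 = 9.

9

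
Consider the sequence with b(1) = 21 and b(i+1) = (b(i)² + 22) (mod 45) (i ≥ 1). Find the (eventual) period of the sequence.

Listing terms: b(1) = 21; b(2) = 13; b(3) = 11; b(4) = 8; b(5) = 41; b(6) = 38; b(7) = 26; b(8) = 23; b(9) = 11.
Since b(9) = b(3) = 11, the sequence is eventually periodic: after a pre-period of length 2 it cycles with period 6.

6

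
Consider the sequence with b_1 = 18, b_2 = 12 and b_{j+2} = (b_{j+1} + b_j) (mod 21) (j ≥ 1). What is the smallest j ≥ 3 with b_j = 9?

3

b_1 = 18,  b_2 = 12,  b_3 = 9,  b_4 = 0,  b_5 = 9,  b_6 = 9,  b_7 = 18,  b_8 = 6,  b_9 = 3,  b_{10} = 9,  b_{11} = 12,  b_{12} = 0,  b_{13} = 12,  b_{14} = 12,  b_{15} = 3,  b_{16} = 15,  b_{17} = 18,  b_{18} = 12.
The sequence repeats with period 16.
The value 9 first appears (with j ≥ 3) at b_3.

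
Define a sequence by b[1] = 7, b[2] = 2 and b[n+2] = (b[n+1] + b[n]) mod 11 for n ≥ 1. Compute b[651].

Listing terms: b[1] = 7; b[2] = 2; b[3] = 9; b[4] = 0; b[5] = 9; b[6] = 9; b[7] = 7; b[8] = 5; b[9] = 1; b[10] = 6; b[11] = 7; b[12] = 2.
Since (b[11], b[12]) = (b[1], b[2]) = (7, 2) (two consecutive terms determine the rest), the sequence is periodic with period 10.
So b[651] = b[1 + ((651-1) mod 10)] = b[1] = 7.

7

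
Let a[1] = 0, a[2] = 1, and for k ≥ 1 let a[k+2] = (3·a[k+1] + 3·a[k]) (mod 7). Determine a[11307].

We have a[1] = 0; a[2] = 1; a[3] = 3; a[4] = 5; a[5] = 3; a[6] = 3; a[7] = 4; a[8] = 0; a[9] = 5; a[10] = 1; a[11] = 4; a[12] = 1; a[13] = 1; a[14] = 6; a[15] = 0; a[16] = 4; a[17] = 5; a[18] = 6; a[19] = 5; a[20] = 5; a[21] = 2; a[22] = 0; a[23] = 6; a[24] = 4; a[25] = 2; a[26] = 4; a[27] = 4; a[28] = 3; a[29] = 0; a[30] = 2; a[31] = 6; a[32] = 3; a[33] = 6; a[34] = 6; a[35] = 1; a[36] = 0; a[37] = 3; a[38] = 2; a[39] = 1; a[40] = 2; a[41] = 2; a[42] = 5; a[43] = 0; a[44] = 1.
Since (a[43], a[44]) = (a[1], a[2]) = (0, 1) (two consecutive terms determine the rest), the sequence is periodic with period 42.
So a[11307] = a[1 + ((11307-1) mod 42)] = a[9] = 5.

5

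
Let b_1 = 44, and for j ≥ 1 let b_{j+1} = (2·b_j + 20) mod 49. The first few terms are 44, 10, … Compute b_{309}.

5

Computing terms: b_1 = 44; b_2 = 10; b_3 = 40; b_4 = 2; b_5 = 24; b_6 = 19; b_7 = 9; b_8 = 38; b_9 = 47; b_{10} = 16; b_{11} = 3; b_{12} = 26; b_{13} = 23; b_{14} = 17; b_{15} = 5; b_{16} = 30; b_{17} = 31; b_{18} = 33; b_{19} = 37; b_{20} = 45; b_{21} = 12; b_{22} = 44.
The sequence repeats with period 21.
So b_{309} = b_{1 + ((309-1) mod 21)} = b_{15} = 5.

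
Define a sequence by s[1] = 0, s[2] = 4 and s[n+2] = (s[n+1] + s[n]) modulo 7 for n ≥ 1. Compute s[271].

3

We have s[1] = 0, s[2] = 4, s[3] = 4, s[4] = 1, s[5] = 5, s[6] = 6, s[7] = 4, s[8] = 3, s[9] = 0, s[10] = 3, s[11] = 3, s[12] = 6, s[13] = 2, s[14] = 1, s[15] = 3, s[16] = 4, s[17] = 0, s[18] = 4.
Since (s[17], s[18]) = (s[1], s[2]) = (0, 4) (two consecutive terms determine the rest), the sequence is periodic with period 16.
(271 - 1) mod 16 = 14, so s[271] = s[15] = 3.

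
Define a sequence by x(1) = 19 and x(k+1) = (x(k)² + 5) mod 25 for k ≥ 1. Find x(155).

We have x(1) = 19; x(2) = 16; x(3) = 11; x(4) = 1; x(5) = 6; x(6) = 16.
Since x(6) = x(2) = 16, the sequence is eventually periodic: after a pre-period of length 1 it cycles with period 4.
For k ≥ 2, x(k) depends only on (k - 2) mod 4. (155 - 2) mod 4 = 1, so x(155) = x(3) = 11.

11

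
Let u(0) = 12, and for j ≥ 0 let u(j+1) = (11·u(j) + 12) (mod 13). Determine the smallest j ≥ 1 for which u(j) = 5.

3

Listing terms: u(0) = 12; u(1) = 1; u(2) = 10; u(3) = 5; u(4) = 2; u(5) = 8; u(6) = 9; u(7) = 7; u(8) = 11; u(9) = 3; u(10) = 6; u(11) = 0; u(12) = 12.
The sequence repeats with period 12.
The value 5 first appears (with j ≥ 1) at u(3).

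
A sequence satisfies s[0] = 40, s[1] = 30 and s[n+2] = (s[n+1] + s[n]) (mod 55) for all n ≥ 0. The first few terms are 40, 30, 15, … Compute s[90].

40

Computing terms: s[0] = 40, s[1] = 30, s[2] = 15, s[3] = 45, s[4] = 5, s[5] = 50, s[6] = 0, s[7] = 50, s[8] = 50, s[9] = 45, s[10] = 40, s[11] = 30.
The sequence repeats with period 10.
So s[90] = s[0 + ((90-0) mod 10)] = s[0] = 40.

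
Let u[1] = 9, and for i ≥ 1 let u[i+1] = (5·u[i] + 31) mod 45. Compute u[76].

We have u[1] = 9; u[2] = 31; u[3] = 6; u[4] = 16; u[5] = 21; u[6] = 1; u[7] = 36; u[8] = 31.
Since u[8] = u[2] = 31, the sequence is eventually periodic: after a pre-period of length 1 it cycles with period 6.
For i ≥ 2, u[i] depends only on (i - 2) mod 6. (76 - 2) mod 6 = 2, so u[76] = u[4] = 16.

16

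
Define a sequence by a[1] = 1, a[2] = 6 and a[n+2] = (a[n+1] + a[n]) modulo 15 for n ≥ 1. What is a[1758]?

Computing terms: a[1] = 1; a[2] = 6; a[3] = 7; a[4] = 13; a[5] = 5; a[6] = 3; a[7] = 8; a[8] = 11; a[9] = 4; a[10] = 0; a[11] = 4; a[12] = 4; a[13] = 8; a[14] = 12; a[15] = 5; a[16] = 2; a[17] = 7; a[18] = 9; a[19] = 1; a[20] = 10; a[21] = 11; a[22] = 6; a[23] = 2; a[24] = 8; a[25] = 10; a[26] = 3; a[27] = 13; a[28] = 1; a[29] = 14; a[30] = 0; a[31] = 14; a[32] = 14; a[33] = 13; a[34] = 12; a[35] = 10; a[36] = 7; a[37] = 2; a[38] = 9; a[39] = 11; a[40] = 5; a[41] = 1; a[42] = 6.
The sequence repeats with period 40.
(1758 - 1) mod 40 = 37, so a[1758] = a[38] = 9.

9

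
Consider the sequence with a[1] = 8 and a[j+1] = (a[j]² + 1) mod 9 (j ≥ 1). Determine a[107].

a[1] = 8,  a[2] = 2,  a[3] = 5,  a[4] = 8.
The sequence repeats with period 3.
(107 - 1) mod 3 = 1, so a[107] = a[2] = 2.

2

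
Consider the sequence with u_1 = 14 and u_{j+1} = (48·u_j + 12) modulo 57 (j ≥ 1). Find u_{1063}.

33

u_1 = 14, u_2 = 0, u_3 = 12, u_4 = 18, u_5 = 21, u_6 = 51, u_7 = 9, u_8 = 45, u_9 = 6, u_{10} = 15, u_{11} = 48, u_{12} = 36, u_{13} = 30, u_{14} = 27, u_{15} = 54, u_{16} = 39, u_{17} = 3, u_{18} = 42, u_{19} = 33, u_{20} = 0.
Since u_{20} = u_2 = 0, the sequence is eventually periodic: after a pre-period of length 1 it cycles with period 18.
For j ≥ 2, u_j depends only on (j - 2) mod 18. (1063 - 2) mod 18 = 17, so u_{1063} = u_{19} = 33.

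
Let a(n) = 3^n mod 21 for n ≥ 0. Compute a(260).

a(0) = 1, a(1) = 3, a(2) = 9, a(3) = 6, a(4) = 18, a(5) = 12, a(6) = 15, a(7) = 3.
Since a(7) = a(1) = 3, the sequence is eventually periodic: after a pre-period of length 1 it cycles with period 6.
For n ≥ 1, a(n) depends only on (n - 1) mod 6. (260 - 1) mod 6 = 1, so a(260) = a(2) = 9.

9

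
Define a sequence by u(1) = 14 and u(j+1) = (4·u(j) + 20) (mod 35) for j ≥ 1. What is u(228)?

16

Listing terms: u(1) = 14, u(2) = 6, u(3) = 9, u(4) = 21, u(5) = 34, u(6) = 16, u(7) = 14.
Since u(7) = u(1) = 14, the sequence is periodic with period 6.
(228 - 1) mod 6 = 5, so u(228) = u(6) = 16.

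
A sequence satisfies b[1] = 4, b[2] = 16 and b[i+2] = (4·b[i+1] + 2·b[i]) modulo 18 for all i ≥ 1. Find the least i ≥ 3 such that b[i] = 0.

3

b[1] = 4, b[2] = 16, b[3] = 0, b[4] = 14, b[5] = 2, b[6] = 0, b[7] = 4, b[8] = 16.
The sequence repeats with period 6.
The value 0 first appears (with i ≥ 3) at b[3].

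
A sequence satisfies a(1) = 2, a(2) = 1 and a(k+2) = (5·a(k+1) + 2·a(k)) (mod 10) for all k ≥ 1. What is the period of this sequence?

8

We have a(1) = 2, a(2) = 1, a(3) = 9, a(4) = 7, a(5) = 3, a(6) = 9, a(7) = 1, a(8) = 3, a(9) = 7, a(10) = 1, a(11) = 9.
Since (a(10), a(11)) = (a(2), a(3)) = (1, 9) (two consecutive terms determine the rest), the sequence is eventually periodic: after a pre-period of length 1 it cycles with period 8.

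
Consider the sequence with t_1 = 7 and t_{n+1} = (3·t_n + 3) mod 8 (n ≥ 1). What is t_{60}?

Computing terms: t_1 = 7,  t_2 = 0,  t_3 = 3,  t_4 = 4,  t_5 = 7.
Since t_5 = t_1 = 7, the sequence is periodic with period 4.
So t_{60} = t_{1 + ((60-1) mod 4)} = t_4 = 4.

4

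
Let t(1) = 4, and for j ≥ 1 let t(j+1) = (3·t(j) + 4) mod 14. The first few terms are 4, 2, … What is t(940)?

Computing terms: t(1) = 4; t(2) = 2; t(3) = 10; t(4) = 6; t(5) = 8; t(6) = 0; t(7) = 4.
The sequence repeats with period 6.
So t(940) = t(1 + ((940-1) mod 6)) = t(4) = 6.

6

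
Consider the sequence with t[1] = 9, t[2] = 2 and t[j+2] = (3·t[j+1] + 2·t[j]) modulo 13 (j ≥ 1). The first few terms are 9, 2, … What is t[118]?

6

t[1] = 9, t[2] = 2, t[3] = 11, t[4] = 11, t[5] = 3, t[6] = 5, t[7] = 8, t[8] = 8, t[9] = 1, t[10] = 6, t[11] = 7, t[12] = 7, t[13] = 9, t[14] = 2.
Since (t[13], t[14]) = (t[1], t[2]) = (9, 2) (two consecutive terms determine the rest), the sequence is periodic with period 12.
So t[118] = t[1 + ((118-1) mod 12)] = t[10] = 6.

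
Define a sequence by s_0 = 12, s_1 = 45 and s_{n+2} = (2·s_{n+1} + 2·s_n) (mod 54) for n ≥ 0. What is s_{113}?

42

We have s_0 = 12,  s_1 = 45,  s_2 = 6,  s_3 = 48,  s_4 = 0,  s_5 = 42,  s_6 = 30,  s_7 = 36,  s_8 = 24,  s_9 = 12,  s_{10} = 18,  s_{11} = 6,  s_{12} = 48.
Since (s_{11}, s_{12}) = (s_2, s_3) = (6, 48) (two consecutive terms determine the rest), the sequence is eventually periodic: after a pre-period of length 2 it cycles with period 9.
For n ≥ 2, s_n depends only on (n - 2) mod 9. (113 - 2) mod 9 = 3, so s_{113} = s_5 = 42.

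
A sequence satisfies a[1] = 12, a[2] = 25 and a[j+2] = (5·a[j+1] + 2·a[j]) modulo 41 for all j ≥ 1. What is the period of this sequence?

a[1] = 12,  a[2] = 25,  a[3] = 26,  a[4] = 16,  a[5] = 9,  a[6] = 36,  a[7] = 34,  a[8] = 37,  a[9] = 7,  a[10] = 27,  a[11] = 26,  a[12] = 20,  a[13] = 29,  a[14] = 21,  a[15] = 40,  a[16] = 37,  a[17] = 19,  a[18] = 5,  a[19] = 22,  a[20] = 38,  a[21] = 29,  a[22] = 16,  a[23] = 15,  a[24] = 25,  a[25] = 32,  a[26] = 5,  a[27] = 7,  a[28] = 4,  a[29] = 34,  a[30] = 14,  a[31] = 15,  a[32] = 21,  a[33] = 12,  a[34] = 20,  a[35] = 1,  a[36] = 4,  a[37] = 22,  a[38] = 36,  a[39] = 19,  a[40] = 3,  a[41] = 12,  a[42] = 25.
Since (a[41], a[42]) = (a[1], a[2]) = (12, 25) (two consecutive terms determine the rest), the sequence is periodic with period 40.

40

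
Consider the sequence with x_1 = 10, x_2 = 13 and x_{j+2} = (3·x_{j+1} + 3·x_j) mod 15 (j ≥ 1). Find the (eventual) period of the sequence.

We have x_1 = 10; x_2 = 13; x_3 = 9; x_4 = 6; x_5 = 0; x_6 = 3; x_7 = 9; x_8 = 6.
Since (x_7, x_8) = (x_3, x_4) = (9, 6) (two consecutive terms determine the rest), the sequence is eventually periodic: after a pre-period of length 2 it cycles with period 4.

4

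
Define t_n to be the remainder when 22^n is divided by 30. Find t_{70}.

4

t_0 = 1; t_1 = 22; t_2 = 4; t_3 = 28; t_4 = 16; t_5 = 22.
Since t_5 = t_1 = 22, the sequence is eventually periodic: after a pre-period of length 1 it cycles with period 4.
For n ≥ 1, t_n depends only on (n - 1) mod 4. (70 - 1) mod 4 = 1, so t_{70} = t_2 = 4.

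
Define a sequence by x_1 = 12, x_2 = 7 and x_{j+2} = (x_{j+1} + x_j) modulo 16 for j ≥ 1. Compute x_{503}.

1

Listing terms: x_1 = 12, x_2 = 7, x_3 = 3, x_4 = 10, x_5 = 13, x_6 = 7, x_7 = 4, x_8 = 11, x_9 = 15, x_{10} = 10, x_{11} = 9, x_{12} = 3, x_{13} = 12, x_{14} = 15, x_{15} = 11, x_{16} = 10, x_{17} = 5, x_{18} = 15, x_{19} = 4, x_{20} = 3, x_{21} = 7, x_{22} = 10, x_{23} = 1, x_{24} = 11, x_{25} = 12, x_{26} = 7.
Since (x_{25}, x_{26}) = (x_1, x_2) = (12, 7) (two consecutive terms determine the rest), the sequence is periodic with period 24.
So x_{503} = x_{1 + ((503-1) mod 24)} = x_{23} = 1.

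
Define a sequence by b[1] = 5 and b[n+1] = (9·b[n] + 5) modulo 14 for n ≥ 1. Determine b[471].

Listing terms: b[1] = 5; b[2] = 8; b[3] = 7; b[4] = 12; b[5] = 1; b[6] = 0; b[7] = 5.
Since b[7] = b[1] = 5, the sequence is periodic with period 6.
(471 - 1) mod 6 = 2, so b[471] = b[3] = 7.

7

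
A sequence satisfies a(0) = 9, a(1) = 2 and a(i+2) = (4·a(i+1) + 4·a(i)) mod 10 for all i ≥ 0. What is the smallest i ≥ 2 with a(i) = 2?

4

Computing terms: a(0) = 9, a(1) = 2, a(2) = 4, a(3) = 4, a(4) = 2, a(5) = 4.
Since (a(4), a(5)) = (a(1), a(2)) = (2, 4) (two consecutive terms determine the rest), the sequence is eventually periodic: after a pre-period of length 1 it cycles with period 3.
The value 2 next appears (with i ≥ 2) at a(4).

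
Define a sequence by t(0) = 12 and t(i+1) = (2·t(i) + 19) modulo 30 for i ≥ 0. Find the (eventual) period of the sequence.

t(0) = 12,  t(1) = 13,  t(2) = 15,  t(3) = 19,  t(4) = 27,  t(5) = 13.
Since t(5) = t(1) = 13, the sequence is eventually periodic: after a pre-period of length 1 it cycles with period 4.

4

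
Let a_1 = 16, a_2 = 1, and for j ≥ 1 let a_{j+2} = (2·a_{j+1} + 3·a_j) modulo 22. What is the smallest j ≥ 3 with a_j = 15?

Listing terms: a_1 = 16, a_2 = 1, a_3 = 6, a_4 = 15, a_5 = 4, a_6 = 9, a_7 = 8, a_8 = 21, a_9 = 0, a_{10} = 19, a_{11} = 16, a_{12} = 1.
The sequence repeats with period 10.
The value 15 first appears (with j ≥ 3) at a_4.

4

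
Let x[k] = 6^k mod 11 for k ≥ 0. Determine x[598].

4

x[0] = 1, x[1] = 6, x[2] = 3, x[3] = 7, x[4] = 9, x[5] = 10, x[6] = 5, x[7] = 8, x[8] = 4, x[9] = 2, x[10] = 1.
The sequence repeats with period 10.
So x[598] = x[0 + ((598-0) mod 10)] = x[8] = 4.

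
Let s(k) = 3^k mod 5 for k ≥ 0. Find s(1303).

s(0) = 1; s(1) = 3; s(2) = 4; s(3) = 2; s(4) = 1.
The sequence repeats with period 4.
So s(1303) = s(0 + ((1303-0) mod 4)) = s(3) = 2.

2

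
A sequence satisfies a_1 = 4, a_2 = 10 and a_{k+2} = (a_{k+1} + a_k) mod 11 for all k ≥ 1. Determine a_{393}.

We have a_1 = 4; a_2 = 10; a_3 = 3; a_4 = 2; a_5 = 5; a_6 = 7; a_7 = 1; a_8 = 8; a_9 = 9; a_{10} = 6; a_{11} = 4; a_{12} = 10.
Since (a_{11}, a_{12}) = (a_1, a_2) = (4, 10) (two consecutive terms determine the rest), the sequence is periodic with period 10.
(393 - 1) mod 10 = 2, so a_{393} = a_3 = 3.

3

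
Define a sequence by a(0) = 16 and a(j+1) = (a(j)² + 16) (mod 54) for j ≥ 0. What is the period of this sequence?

3

Computing terms: a(0) = 16, a(1) = 2, a(2) = 20, a(3) = 38, a(4) = 2.
Since a(4) = a(1) = 2, the sequence is eventually periodic: after a pre-period of length 1 it cycles with period 3.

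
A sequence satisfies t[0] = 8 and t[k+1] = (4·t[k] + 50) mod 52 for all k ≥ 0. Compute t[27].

We have t[0] = 8,  t[1] = 30,  t[2] = 14,  t[3] = 2,  t[4] = 6,  t[5] = 22,  t[6] = 34,  t[7] = 30.
Since t[7] = t[1] = 30, the sequence is eventually periodic: after a pre-period of length 1 it cycles with period 6.
For k ≥ 1, t[k] depends only on (k - 1) mod 6. (27 - 1) mod 6 = 2, so t[27] = t[3] = 2.

2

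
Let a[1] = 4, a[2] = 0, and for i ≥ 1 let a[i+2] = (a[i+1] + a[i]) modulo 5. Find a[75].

2

We have a[1] = 4, a[2] = 0, a[3] = 4, a[4] = 4, a[5] = 3, a[6] = 2, a[7] = 0, a[8] = 2, a[9] = 2, a[10] = 4, a[11] = 1, a[12] = 0, a[13] = 1, a[14] = 1, a[15] = 2, a[16] = 3, a[17] = 0, a[18] = 3, a[19] = 3, a[20] = 1, a[21] = 4, a[22] = 0.
The sequence repeats with period 20.
(75 - 1) mod 20 = 14, so a[75] = a[15] = 2.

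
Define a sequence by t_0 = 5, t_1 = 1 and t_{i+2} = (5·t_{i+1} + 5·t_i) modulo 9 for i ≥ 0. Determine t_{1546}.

4

Computing terms: t_0 = 5, t_1 = 1, t_2 = 3, t_3 = 2, t_4 = 7, t_5 = 0, t_6 = 8, t_7 = 4, t_8 = 6, t_9 = 5, t_{10} = 1.
Since (t_9, t_{10}) = (t_0, t_1) = (5, 1) (two consecutive terms determine the rest), the sequence is periodic with period 9.
(1546 - 0) mod 9 = 7, so t_{1546} = t_7 = 4.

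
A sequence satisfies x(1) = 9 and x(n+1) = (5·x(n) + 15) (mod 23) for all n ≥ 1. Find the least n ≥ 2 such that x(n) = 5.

Computing terms: x(1) = 9, x(2) = 14, x(3) = 16, x(4) = 3, x(5) = 7, x(6) = 4, x(7) = 12, x(8) = 6, x(9) = 22, x(10) = 10, x(11) = 19, x(12) = 18, x(13) = 13, x(14) = 11, x(15) = 1, x(16) = 20, x(17) = 0, x(18) = 15, x(19) = 21, x(20) = 5, x(21) = 17, x(22) = 8, x(23) = 9.
The sequence repeats with period 22.
The value 5 first appears (with n ≥ 2) at x(20).

20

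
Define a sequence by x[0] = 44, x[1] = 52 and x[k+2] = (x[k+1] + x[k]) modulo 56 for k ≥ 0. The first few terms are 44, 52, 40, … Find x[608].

We have x[0] = 44; x[1] = 52; x[2] = 40; x[3] = 36; x[4] = 20; x[5] = 0; x[6] = 20; x[7] = 20; x[8] = 40; x[9] = 4; x[10] = 44; x[11] = 48; x[12] = 36; x[13] = 28; x[14] = 8; x[15] = 36; x[16] = 44; x[17] = 24; x[18] = 12; x[19] = 36; x[20] = 48; x[21] = 28; x[22] = 20; x[23] = 48; x[24] = 12; x[25] = 4; x[26] = 16; x[27] = 20; x[28] = 36; x[29] = 0; x[30] = 36; x[31] = 36; x[32] = 16; x[33] = 52; x[34] = 12; x[35] = 8; x[36] = 20; x[37] = 28; x[38] = 48; x[39] = 20; x[40] = 12; x[41] = 32; x[42] = 44; x[43] = 20; x[44] = 8; x[45] = 28; x[46] = 36; x[47] = 8; x[48] = 44; x[49] = 52.
The sequence repeats with period 48.
(608 - 0) mod 48 = 32, so x[608] = x[32] = 16.

16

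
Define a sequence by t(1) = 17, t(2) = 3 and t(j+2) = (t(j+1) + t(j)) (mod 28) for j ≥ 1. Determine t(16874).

11

Listing terms: t(1) = 17,  t(2) = 3,  t(3) = 20,  t(4) = 23,  t(5) = 15,  t(6) = 10,  t(7) = 25,  t(8) = 7,  t(9) = 4,  t(10) = 11,  t(11) = 15,  t(12) = 26,  t(13) = 13,  t(14) = 11,  t(15) = 24,  t(16) = 7,  t(17) = 3,  t(18) = 10,  t(19) = 13,  t(20) = 23,  t(21) = 8,  t(22) = 3,  t(23) = 11,  t(24) = 14,  t(25) = 25,  t(26) = 11,  t(27) = 8,  t(28) = 19,  t(29) = 27,  t(30) = 18,  t(31) = 17,  t(32) = 7,  t(33) = 24,  t(34) = 3,  t(35) = 27,  t(36) = 2,  t(37) = 1,  t(38) = 3,  t(39) = 4,  t(40) = 7,  t(41) = 11,  t(42) = 18,  t(43) = 1,  t(44) = 19,  t(45) = 20,  t(46) = 11,  t(47) = 3,  t(48) = 14,  t(49) = 17,  t(50) = 3.
Since (t(49), t(50)) = (t(1), t(2)) = (17, 3) (two consecutive terms determine the rest), the sequence is periodic with period 48.
(16874 - 1) mod 48 = 25, so t(16874) = t(26) = 11.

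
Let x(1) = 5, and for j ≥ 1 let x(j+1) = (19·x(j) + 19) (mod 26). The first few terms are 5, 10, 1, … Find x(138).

Computing terms: x(1) = 5; x(2) = 10; x(3) = 1; x(4) = 12; x(5) = 13; x(6) = 6; x(7) = 3; x(8) = 24; x(9) = 7; x(10) = 22; x(11) = 21; x(12) = 2; x(13) = 5.
Since x(13) = x(1) = 5, the sequence is periodic with period 12.
(138 - 1) mod 12 = 5, so x(138) = x(6) = 6.

6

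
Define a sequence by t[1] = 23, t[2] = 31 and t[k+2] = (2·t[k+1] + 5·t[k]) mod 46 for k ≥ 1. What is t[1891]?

t[1] = 23, t[2] = 31, t[3] = 39, t[4] = 3, t[5] = 17, t[6] = 3, t[7] = 45, t[8] = 13, t[9] = 21, t[10] = 15, t[11] = 43, t[12] = 23, t[13] = 31.
Since (t[12], t[13]) = (t[1], t[2]) = (23, 31) (two consecutive terms determine the rest), the sequence is periodic with period 11.
(1891 - 1) mod 11 = 9, so t[1891] = t[10] = 15.

15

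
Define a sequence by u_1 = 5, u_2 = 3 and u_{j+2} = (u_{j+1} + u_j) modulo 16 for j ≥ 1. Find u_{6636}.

u_1 = 5,  u_2 = 3,  u_3 = 8,  u_4 = 11,  u_5 = 3,  u_6 = 14,  u_7 = 1,  u_8 = 15,  u_9 = 0,  u_{10} = 15,  u_{11} = 15,  u_{12} = 14,  u_{13} = 13,  u_{14} = 11,  u_{15} = 8,  u_{16} = 3,  u_{17} = 11,  u_{18} = 14,  u_{19} = 9,  u_{20} = 7,  u_{21} = 0,  u_{22} = 7,  u_{23} = 7,  u_{24} = 14,  u_{25} = 5,  u_{26} = 3.
Since (u_{25}, u_{26}) = (u_1, u_2) = (5, 3) (two consecutive terms determine the rest), the sequence is periodic with period 24.
(6636 - 1) mod 24 = 11, so u_{6636} = u_{12} = 14.

14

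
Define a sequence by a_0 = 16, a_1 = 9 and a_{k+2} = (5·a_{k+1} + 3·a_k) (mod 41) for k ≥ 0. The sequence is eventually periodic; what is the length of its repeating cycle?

We have a_0 = 16, a_1 = 9, a_2 = 11, a_3 = 0, a_4 = 33, a_5 = 1, a_6 = 22, a_7 = 31, a_8 = 16, a_9 = 9.
Since (a_8, a_9) = (a_0, a_1) = (16, 9) (two consecutive terms determine the rest), the sequence is periodic with period 8.

8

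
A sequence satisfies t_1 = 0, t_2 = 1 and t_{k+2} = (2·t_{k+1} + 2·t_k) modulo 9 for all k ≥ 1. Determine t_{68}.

7

t_1 = 0,  t_2 = 1,  t_3 = 2,  t_4 = 6,  t_5 = 7,  t_6 = 8,  t_7 = 3,  t_8 = 4,  t_9 = 5,  t_{10} = 0,  t_{11} = 1.
Since (t_{10}, t_{11}) = (t_1, t_2) = (0, 1) (two consecutive terms determine the rest), the sequence is periodic with period 9.
So t_{68} = t_{1 + ((68-1) mod 9)} = t_5 = 7.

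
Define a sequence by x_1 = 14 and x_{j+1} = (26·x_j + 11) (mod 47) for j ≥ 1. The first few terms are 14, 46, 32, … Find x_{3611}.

We have x_1 = 14,  x_2 = 46,  x_3 = 32,  x_4 = 44,  x_5 = 27,  x_6 = 8,  x_7 = 31,  x_8 = 18,  x_9 = 9,  x_{10} = 10,  x_{11} = 36,  x_{12} = 7,  x_{13} = 5,  x_{14} = 0,  x_{15} = 11,  x_{16} = 15,  x_{17} = 25,  x_{18} = 3,  x_{19} = 42,  x_{20} = 22,  x_{21} = 19,  x_{22} = 35,  x_{23} = 28,  x_{24} = 34,  x_{25} = 2,  x_{26} = 16,  x_{27} = 4,  x_{28} = 21,  x_{29} = 40,  x_{30} = 17,  x_{31} = 30,  x_{32} = 39,  x_{33} = 38,  x_{34} = 12,  x_{35} = 41,  x_{36} = 43,  x_{37} = 1,  x_{38} = 37,  x_{39} = 33,  x_{40} = 23,  x_{41} = 45,  x_{42} = 6,  x_{43} = 26,  x_{44} = 29,  x_{45} = 13,  x_{46} = 20,  x_{47} = 14.
Since x_{47} = x_1 = 14, the sequence is periodic with period 46.
(3611 - 1) mod 46 = 22, so x_{3611} = x_{23} = 28.

28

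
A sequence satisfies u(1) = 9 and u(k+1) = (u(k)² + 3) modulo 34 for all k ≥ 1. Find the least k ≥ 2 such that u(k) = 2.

u(1) = 9, u(2) = 16, u(3) = 21, u(4) = 2, u(5) = 7, u(6) = 18, u(7) = 21.
Since u(7) = u(3) = 21, the sequence is eventually periodic: after a pre-period of length 2 it cycles with period 4.
The value 2 first appears (with k ≥ 2) at u(4).

4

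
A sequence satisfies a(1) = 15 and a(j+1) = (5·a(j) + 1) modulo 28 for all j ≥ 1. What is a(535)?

Listing terms: a(1) = 15, a(2) = 20, a(3) = 17, a(4) = 2, a(5) = 11, a(6) = 0, a(7) = 1, a(8) = 6, a(9) = 3, a(10) = 16, a(11) = 25, a(12) = 14, a(13) = 15.
Since a(13) = a(1) = 15, the sequence is periodic with period 12.
(535 - 1) mod 12 = 6, so a(535) = a(7) = 1.

1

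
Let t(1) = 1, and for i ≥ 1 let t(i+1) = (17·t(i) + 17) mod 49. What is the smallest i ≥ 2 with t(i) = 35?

27

We have t(1) = 1; t(2) = 34; t(3) = 7; t(4) = 38; t(5) = 26; t(6) = 18; t(7) = 29; t(8) = 20; t(9) = 14; t(10) = 10; t(11) = 40; t(12) = 11; t(13) = 8; t(14) = 6; t(15) = 21; t(16) = 31; t(17) = 5; t(18) = 4; t(19) = 36; t(20) = 41; t(21) = 28; t(22) = 3; t(23) = 19; t(24) = 46; t(25) = 15; t(26) = 27; t(27) = 35; t(28) = 24; t(29) = 33; t(30) = 39; t(31) = 43; t(32) = 13; t(33) = 42; t(34) = 45; t(35) = 47; t(36) = 32; t(37) = 22; t(38) = 48; t(39) = 0; t(40) = 17; t(41) = 12; t(42) = 25; t(43) = 1.
The sequence repeats with period 42.
The value 35 first appears (with i ≥ 2) at t(27).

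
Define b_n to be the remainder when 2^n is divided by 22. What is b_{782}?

Computing terms: b_0 = 1; b_1 = 2; b_2 = 4; b_3 = 8; b_4 = 16; b_5 = 10; b_6 = 20; b_7 = 18; b_8 = 14; b_9 = 6; b_{10} = 12; b_{11} = 2.
Since b_{11} = b_1 = 2, the sequence is eventually periodic: after a pre-period of length 1 it cycles with period 10.
For n ≥ 1, b_n depends only on (n - 1) mod 10. (782 - 1) mod 10 = 1, so b_{782} = b_2 = 4.

4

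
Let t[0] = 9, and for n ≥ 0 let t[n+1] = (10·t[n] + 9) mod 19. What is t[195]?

We have t[0] = 9, t[1] = 4, t[2] = 11, t[3] = 5, t[4] = 2, t[5] = 10, t[6] = 14, t[7] = 16, t[8] = 17, t[9] = 8, t[10] = 13, t[11] = 6, t[12] = 12, t[13] = 15, t[14] = 7, t[15] = 3, t[16] = 1, t[17] = 0, t[18] = 9.
The sequence repeats with period 18.
So t[195] = t[0 + ((195-0) mod 18)] = t[15] = 3.

3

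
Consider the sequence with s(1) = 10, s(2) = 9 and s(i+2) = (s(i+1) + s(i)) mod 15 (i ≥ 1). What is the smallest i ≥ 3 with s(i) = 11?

Computing terms: s(1) = 10; s(2) = 9; s(3) = 4; s(4) = 13; s(5) = 2; s(6) = 0; s(7) = 2; s(8) = 2; s(9) = 4; s(10) = 6; s(11) = 10; s(12) = 1; s(13) = 11; s(14) = 12; s(15) = 8; s(16) = 5; s(17) = 13; s(18) = 3; s(19) = 1; s(20) = 4; s(21) = 5; s(22) = 9; s(23) = 14; s(24) = 8; s(25) = 7; s(26) = 0; s(27) = 7; s(28) = 7; s(29) = 14; s(30) = 6; s(31) = 5; s(32) = 11; s(33) = 1; s(34) = 12; s(35) = 13; s(36) = 10; s(37) = 8; s(38) = 3; s(39) = 11; s(40) = 14; s(41) = 10; s(42) = 9.
The sequence repeats with period 40.
The value 11 first appears (with i ≥ 3) at s(13).

13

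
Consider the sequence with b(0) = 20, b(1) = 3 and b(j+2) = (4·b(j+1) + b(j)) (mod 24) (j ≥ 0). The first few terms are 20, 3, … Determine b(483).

b(0) = 20, b(1) = 3, b(2) = 8, b(3) = 11, b(4) = 4, b(5) = 3, b(6) = 16, b(7) = 19, b(8) = 20, b(9) = 3.
Since (b(8), b(9)) = (b(0), b(1)) = (20, 3) (two consecutive terms determine the rest), the sequence is periodic with period 8.
So b(483) = b(0 + ((483-0) mod 8)) = b(3) = 11.

11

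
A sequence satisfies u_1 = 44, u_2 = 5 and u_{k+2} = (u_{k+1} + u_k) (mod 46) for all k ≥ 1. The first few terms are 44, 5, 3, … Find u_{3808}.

42

Computing terms: u_1 = 44; u_2 = 5; u_3 = 3; u_4 = 8; u_5 = 11; u_6 = 19; u_7 = 30; u_8 = 3; u_9 = 33; u_{10} = 36; u_{11} = 23; u_{12} = 13; u_{13} = 36; u_{14} = 3; u_{15} = 39; u_{16} = 42; u_{17} = 35; u_{18} = 31; u_{19} = 20; u_{20} = 5; u_{21} = 25; u_{22} = 30; u_{23} = 9; u_{24} = 39; u_{25} = 2; u_{26} = 41; u_{27} = 43; u_{28} = 38; u_{29} = 35; u_{30} = 27; u_{31} = 16; u_{32} = 43; u_{33} = 13; u_{34} = 10; u_{35} = 23; u_{36} = 33; u_{37} = 10; u_{38} = 43; u_{39} = 7; u_{40} = 4; u_{41} = 11; u_{42} = 15; u_{43} = 26; u_{44} = 41; u_{45} = 21; u_{46} = 16; u_{47} = 37; u_{48} = 7; u_{49} = 44; u_{50} = 5.
The sequence repeats with period 48.
So u_{3808} = u_{1 + ((3808-1) mod 48)} = u_{16} = 42.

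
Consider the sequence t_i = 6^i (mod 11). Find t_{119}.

Computing terms: t_1 = 6, t_2 = 3, t_3 = 7, t_4 = 9, t_5 = 10, t_6 = 5, t_7 = 8, t_8 = 4, t_9 = 2, t_{10} = 1, t_{11} = 6.
Since t_{11} = t_1 = 6, the sequence is periodic with period 10.
So t_{119} = t_{1 + ((119-1) mod 10)} = t_9 = 2.

2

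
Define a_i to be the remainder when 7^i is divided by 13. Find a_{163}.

We have a_0 = 1, a_1 = 7, a_2 = 10, a_3 = 5, a_4 = 9, a_5 = 11, a_6 = 12, a_7 = 6, a_8 = 3, a_9 = 8, a_{10} = 4, a_{11} = 2, a_{12} = 1.
Since a_{12} = a_0 = 1, the sequence is periodic with period 12.
(163 - 0) mod 12 = 7, so a_{163} = a_7 = 6.

6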